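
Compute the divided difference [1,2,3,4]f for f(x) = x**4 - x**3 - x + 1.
9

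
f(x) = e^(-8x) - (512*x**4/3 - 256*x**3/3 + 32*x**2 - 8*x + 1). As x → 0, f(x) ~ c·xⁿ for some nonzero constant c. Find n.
5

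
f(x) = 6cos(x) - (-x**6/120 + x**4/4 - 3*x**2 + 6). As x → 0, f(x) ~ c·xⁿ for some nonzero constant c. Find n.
8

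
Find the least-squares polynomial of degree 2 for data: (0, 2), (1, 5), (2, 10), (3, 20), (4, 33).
76/35 + (39/70)x + (25/14)x²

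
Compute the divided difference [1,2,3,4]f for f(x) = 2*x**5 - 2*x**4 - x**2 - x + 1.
110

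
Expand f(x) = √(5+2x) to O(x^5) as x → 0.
sqrt(5) + sqrt(5)*x/5 - sqrt(5)*x**2/50 + sqrt(5)*x**3/250 - sqrt(5)*x**4/1000 + O(x**5)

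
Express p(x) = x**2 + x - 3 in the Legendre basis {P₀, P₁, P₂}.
(-8/3)P₀ + P₁ + (2/3)P₂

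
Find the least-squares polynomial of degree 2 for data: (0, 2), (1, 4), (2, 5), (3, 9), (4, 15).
83/35 + (-3/70)x + (11/14)x²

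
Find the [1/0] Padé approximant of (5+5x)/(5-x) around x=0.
6*x/5 + 1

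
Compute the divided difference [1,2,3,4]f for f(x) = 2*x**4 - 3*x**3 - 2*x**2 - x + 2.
17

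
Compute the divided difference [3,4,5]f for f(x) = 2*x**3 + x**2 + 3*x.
25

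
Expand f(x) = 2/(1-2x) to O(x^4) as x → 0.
2 + 4*x + 8*x**2 + 16*x**3 + O(x**4)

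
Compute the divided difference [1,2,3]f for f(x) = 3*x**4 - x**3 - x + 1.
69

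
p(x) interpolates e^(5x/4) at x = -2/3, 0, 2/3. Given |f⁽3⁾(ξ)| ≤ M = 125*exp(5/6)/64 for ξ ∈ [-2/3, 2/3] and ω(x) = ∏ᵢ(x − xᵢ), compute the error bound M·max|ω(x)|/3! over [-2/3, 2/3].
125*sqrt(3)*exp(5/6)/5832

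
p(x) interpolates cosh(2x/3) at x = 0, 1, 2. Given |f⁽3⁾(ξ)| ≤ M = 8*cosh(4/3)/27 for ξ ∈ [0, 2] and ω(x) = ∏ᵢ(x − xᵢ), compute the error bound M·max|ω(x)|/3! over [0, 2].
8*sqrt(3)*cosh(4/3)/729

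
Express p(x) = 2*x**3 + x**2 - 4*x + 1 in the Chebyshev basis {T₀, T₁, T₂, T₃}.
(3/2)T₀ + (-5/2)T₁ + (1/2)T₂ + (1/2)T₃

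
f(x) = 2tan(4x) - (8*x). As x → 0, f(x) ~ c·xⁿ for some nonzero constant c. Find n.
3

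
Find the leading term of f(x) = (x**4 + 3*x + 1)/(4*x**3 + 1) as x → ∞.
x/4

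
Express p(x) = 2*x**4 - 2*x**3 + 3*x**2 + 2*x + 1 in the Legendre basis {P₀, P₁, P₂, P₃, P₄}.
(12/5)P₀ + (4/5)P₁ + (22/7)P₂ + (-4/5)P₃ + (16/35)P₄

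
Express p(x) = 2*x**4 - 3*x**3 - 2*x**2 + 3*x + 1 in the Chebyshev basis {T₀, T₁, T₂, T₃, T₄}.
(3/4)T₀ + (3/4)T₁ + (-3/4)T₃ + (1/4)T₄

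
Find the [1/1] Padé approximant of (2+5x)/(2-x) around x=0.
(5*x/2 + 1)/(1 - x/2)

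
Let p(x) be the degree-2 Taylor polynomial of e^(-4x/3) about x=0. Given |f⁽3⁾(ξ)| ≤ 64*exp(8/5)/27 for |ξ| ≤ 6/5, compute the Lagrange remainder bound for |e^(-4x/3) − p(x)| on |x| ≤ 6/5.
256*exp(8/5)/375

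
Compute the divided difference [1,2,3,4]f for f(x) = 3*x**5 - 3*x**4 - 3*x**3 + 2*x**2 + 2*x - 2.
162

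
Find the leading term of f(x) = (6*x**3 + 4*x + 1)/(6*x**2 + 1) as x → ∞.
x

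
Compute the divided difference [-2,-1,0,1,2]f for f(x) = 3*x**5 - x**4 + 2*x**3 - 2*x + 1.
-1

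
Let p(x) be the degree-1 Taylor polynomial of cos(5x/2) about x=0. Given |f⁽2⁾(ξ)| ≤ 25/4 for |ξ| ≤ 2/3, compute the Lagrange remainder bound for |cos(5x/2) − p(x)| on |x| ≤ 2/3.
25/18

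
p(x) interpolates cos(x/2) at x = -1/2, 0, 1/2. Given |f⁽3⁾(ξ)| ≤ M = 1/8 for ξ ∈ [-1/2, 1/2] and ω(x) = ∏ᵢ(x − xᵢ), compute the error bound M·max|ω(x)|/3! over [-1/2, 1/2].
sqrt(3)/1728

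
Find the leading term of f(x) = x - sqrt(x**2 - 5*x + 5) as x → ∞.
5/2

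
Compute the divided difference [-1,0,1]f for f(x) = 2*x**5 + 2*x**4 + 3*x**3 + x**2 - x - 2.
3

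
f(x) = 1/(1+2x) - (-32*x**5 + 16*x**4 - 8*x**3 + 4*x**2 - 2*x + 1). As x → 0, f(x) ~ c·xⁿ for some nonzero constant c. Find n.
6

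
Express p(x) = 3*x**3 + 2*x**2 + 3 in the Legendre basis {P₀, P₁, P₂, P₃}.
(11/3)P₀ + (9/5)P₁ + (4/3)P₂ + (6/5)P₃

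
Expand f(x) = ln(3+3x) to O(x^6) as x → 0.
log(3) + x - x**2/2 + x**3/3 - x**4/4 + x**5/5 + O(x**6)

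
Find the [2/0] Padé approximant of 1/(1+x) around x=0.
x**2 - x + 1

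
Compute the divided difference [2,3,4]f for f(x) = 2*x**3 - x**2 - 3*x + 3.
17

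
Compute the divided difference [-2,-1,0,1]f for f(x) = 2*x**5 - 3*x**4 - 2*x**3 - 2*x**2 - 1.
14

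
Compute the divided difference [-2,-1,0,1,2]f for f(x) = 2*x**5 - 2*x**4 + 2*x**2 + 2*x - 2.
-2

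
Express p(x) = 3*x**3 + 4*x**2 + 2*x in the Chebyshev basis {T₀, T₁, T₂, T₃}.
(2)T₀ + (17/4)T₁ + (2)T₂ + (3/4)T₃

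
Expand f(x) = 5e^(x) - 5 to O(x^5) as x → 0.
5*x + 5*x**2/2 + 5*x**3/6 + 5*x**4/24 + O(x**5)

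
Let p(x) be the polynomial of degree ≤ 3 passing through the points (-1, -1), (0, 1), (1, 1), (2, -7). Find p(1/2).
13/8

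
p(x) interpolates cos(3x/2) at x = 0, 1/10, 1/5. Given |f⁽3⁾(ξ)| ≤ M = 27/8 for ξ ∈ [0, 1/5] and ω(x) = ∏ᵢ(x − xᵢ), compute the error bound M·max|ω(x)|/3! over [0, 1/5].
sqrt(3)/8000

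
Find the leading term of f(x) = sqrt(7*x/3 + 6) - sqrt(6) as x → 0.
7*sqrt(6)*x/36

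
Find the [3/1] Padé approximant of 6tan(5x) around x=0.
250*x**3 + 30*x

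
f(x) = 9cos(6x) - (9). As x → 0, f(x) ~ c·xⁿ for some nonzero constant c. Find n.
2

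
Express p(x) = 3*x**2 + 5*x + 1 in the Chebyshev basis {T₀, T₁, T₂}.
(5/2)T₀ + (5)T₁ + (3/2)T₂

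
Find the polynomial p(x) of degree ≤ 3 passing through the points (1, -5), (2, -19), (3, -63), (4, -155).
-3*x**3 + 3*x**2 - 2*x - 3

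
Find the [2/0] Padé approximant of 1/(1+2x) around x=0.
4*x**2 - 2*x + 1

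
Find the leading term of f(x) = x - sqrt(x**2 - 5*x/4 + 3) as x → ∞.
5/8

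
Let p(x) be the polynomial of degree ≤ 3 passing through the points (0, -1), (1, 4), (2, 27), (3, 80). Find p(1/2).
0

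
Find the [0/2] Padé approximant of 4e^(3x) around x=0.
4/(9*x**2/2 - 3*x + 1)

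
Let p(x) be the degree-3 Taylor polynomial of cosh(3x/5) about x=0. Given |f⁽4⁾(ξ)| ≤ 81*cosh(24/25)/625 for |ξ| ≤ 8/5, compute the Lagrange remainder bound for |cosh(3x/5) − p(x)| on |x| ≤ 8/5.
13824*cosh(24/25)/390625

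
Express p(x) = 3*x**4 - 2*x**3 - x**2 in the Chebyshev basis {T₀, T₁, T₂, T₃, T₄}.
(5/8)T₀ + (-3/2)T₁ + T₂ + (-1/2)T₃ + (3/8)T₄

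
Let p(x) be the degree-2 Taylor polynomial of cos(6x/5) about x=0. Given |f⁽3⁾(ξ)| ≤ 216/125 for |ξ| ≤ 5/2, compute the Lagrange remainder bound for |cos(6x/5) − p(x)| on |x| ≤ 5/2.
9/2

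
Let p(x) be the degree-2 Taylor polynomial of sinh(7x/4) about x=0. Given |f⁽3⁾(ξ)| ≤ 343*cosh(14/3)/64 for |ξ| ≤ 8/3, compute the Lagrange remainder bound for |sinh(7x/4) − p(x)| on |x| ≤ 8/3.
1372*cosh(14/3)/81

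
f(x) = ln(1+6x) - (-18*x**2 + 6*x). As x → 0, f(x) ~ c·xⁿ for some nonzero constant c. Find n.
3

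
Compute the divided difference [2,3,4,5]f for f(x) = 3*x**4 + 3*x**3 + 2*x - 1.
45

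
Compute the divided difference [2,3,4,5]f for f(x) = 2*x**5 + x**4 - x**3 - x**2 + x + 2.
263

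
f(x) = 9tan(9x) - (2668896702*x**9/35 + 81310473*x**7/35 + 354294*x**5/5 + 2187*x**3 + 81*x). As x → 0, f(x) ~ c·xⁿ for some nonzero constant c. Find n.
11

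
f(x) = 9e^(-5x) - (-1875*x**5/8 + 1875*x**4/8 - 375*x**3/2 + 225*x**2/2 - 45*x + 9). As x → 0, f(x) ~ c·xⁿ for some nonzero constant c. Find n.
6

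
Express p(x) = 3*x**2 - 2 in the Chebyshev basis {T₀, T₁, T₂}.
(-1/2)T₀ + (3/2)T₂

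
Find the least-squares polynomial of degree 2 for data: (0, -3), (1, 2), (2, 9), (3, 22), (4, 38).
-14/5 + (11/5)x + (2)x²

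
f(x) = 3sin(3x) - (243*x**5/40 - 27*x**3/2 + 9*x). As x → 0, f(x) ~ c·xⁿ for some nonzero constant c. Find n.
7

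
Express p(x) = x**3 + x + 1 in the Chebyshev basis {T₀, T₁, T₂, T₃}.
T₀ + (7/4)T₁ + (1/4)T₃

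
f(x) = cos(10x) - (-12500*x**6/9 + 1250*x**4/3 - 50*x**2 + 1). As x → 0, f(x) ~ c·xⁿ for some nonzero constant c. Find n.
8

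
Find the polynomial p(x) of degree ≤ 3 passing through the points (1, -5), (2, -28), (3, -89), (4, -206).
-3*x**3 - x**2 + x - 2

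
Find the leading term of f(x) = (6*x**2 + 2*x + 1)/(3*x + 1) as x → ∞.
2*x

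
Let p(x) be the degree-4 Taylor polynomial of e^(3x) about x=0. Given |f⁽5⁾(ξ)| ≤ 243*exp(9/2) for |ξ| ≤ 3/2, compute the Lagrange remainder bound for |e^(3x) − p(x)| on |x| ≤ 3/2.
19683*exp(9/2)/1280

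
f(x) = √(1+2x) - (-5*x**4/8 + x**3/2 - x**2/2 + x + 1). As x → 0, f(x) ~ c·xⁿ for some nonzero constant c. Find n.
5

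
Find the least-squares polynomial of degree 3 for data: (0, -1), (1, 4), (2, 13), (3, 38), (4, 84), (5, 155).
-29/42 + (605/252)x + (17/84)x² + (10/9)x³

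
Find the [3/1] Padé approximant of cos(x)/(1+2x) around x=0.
(x**3/48 - 43*x**2/84 + x/168 + 1)/(337*x/168 + 1)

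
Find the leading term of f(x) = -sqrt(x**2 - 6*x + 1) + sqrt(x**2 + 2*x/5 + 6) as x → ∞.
16/5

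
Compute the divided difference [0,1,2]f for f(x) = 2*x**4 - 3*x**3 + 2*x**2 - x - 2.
7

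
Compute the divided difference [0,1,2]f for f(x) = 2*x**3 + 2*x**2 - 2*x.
8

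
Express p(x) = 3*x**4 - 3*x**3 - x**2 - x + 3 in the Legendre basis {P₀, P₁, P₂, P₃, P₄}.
(49/15)P₀ + (-14/5)P₁ + (22/21)P₂ + (-6/5)P₃ + (24/35)P₄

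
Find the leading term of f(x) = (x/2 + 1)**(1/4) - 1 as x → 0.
x/8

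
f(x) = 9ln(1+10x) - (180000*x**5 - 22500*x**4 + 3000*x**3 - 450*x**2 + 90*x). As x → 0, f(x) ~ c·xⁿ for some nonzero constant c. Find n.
6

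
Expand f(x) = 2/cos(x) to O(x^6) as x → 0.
2 + x**2 + 5*x**4/12 + O(x**6)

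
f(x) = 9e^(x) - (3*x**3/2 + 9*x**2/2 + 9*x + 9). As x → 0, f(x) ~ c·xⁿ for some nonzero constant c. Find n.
4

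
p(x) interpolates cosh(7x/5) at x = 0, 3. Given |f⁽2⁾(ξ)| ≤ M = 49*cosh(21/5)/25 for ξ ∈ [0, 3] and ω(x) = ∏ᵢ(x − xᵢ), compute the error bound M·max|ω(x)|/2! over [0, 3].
441*cosh(21/5)/200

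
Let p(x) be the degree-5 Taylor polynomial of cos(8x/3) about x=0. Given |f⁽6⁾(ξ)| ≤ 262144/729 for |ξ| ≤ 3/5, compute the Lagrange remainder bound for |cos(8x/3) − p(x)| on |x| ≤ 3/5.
16384/703125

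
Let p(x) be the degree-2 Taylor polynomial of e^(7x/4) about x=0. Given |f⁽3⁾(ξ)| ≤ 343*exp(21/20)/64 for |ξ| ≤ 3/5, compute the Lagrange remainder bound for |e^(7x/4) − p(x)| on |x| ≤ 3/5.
3087*exp(21/20)/16000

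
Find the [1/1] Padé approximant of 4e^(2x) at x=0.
(4*x + 4)/(1 - x)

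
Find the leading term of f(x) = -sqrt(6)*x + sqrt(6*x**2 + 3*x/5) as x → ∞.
sqrt(6)/20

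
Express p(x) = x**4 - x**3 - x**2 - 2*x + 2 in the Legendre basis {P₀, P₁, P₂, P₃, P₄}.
(28/15)P₀ + (-13/5)P₁ + (-2/21)P₂ + (-2/5)P₃ + (8/35)P₄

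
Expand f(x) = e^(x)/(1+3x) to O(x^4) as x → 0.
1 - 2*x + 13*x**2/2 - 58*x**3/3 + O(x**4)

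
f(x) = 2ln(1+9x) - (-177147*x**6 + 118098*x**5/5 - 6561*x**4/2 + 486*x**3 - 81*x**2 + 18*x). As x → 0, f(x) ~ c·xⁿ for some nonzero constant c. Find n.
7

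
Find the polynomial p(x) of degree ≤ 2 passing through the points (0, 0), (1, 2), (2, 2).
-x**2 + 3*x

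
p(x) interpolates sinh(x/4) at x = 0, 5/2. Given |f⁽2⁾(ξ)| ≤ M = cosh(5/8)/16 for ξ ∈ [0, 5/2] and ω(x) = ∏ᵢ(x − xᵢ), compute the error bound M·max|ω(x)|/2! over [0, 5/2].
25*cosh(5/8)/512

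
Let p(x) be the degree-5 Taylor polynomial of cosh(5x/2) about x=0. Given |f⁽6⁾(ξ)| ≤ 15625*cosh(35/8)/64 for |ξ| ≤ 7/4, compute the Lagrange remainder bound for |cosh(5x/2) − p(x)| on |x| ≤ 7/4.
367653125*cosh(35/8)/37748736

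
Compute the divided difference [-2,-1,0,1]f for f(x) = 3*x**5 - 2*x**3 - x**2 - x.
13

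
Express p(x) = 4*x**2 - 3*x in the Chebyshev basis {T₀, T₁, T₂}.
(2)T₀ + (-3)T₁ + (2)T₂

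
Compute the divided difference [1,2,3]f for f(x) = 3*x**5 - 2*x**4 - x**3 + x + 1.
214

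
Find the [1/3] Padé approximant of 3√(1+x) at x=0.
(21*x/8 + 3)/(x**3/64 - x**2/16 + 3*x/8 + 1)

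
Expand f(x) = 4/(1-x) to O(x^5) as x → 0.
4 + 4*x + 4*x**2 + 4*x**3 + 4*x**4 + O(x**5)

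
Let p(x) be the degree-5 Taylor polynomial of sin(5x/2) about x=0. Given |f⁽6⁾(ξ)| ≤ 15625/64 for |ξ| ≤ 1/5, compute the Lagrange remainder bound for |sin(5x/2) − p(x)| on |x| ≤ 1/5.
1/46080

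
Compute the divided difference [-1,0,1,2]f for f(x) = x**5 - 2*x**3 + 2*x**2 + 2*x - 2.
3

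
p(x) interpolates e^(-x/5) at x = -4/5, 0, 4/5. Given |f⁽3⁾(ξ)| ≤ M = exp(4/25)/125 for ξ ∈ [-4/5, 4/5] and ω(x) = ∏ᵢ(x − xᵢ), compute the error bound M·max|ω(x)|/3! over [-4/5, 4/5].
64*sqrt(3)*exp(4/25)/421875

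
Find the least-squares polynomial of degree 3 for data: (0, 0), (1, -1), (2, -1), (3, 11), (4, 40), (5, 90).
17/63 + (-689/378)x + (-49/36)x² + (115/108)x³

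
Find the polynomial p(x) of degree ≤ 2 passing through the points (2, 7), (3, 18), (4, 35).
3*x**2 - 4*x + 3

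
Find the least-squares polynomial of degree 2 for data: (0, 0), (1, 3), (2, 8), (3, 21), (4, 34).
(3/5)x + (2)x²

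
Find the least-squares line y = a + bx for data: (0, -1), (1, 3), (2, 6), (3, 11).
a = -11/10, b = 39/10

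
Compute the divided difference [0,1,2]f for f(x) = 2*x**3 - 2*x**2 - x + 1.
4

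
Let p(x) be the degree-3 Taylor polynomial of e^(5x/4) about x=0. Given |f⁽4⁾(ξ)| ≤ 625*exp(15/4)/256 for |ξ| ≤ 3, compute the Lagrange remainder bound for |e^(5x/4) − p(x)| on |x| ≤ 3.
16875*exp(15/4)/2048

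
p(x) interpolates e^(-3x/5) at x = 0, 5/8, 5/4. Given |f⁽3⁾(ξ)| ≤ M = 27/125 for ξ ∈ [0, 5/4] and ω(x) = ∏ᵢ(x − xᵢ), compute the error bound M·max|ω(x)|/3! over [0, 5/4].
sqrt(3)/512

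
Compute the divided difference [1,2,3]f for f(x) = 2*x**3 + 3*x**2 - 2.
15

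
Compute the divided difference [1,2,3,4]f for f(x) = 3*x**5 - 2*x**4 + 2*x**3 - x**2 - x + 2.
177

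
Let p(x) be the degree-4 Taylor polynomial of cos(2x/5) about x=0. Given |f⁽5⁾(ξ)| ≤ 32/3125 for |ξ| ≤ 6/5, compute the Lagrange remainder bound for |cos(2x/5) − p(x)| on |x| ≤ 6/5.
10368/48828125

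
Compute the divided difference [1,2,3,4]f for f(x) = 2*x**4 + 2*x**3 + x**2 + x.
22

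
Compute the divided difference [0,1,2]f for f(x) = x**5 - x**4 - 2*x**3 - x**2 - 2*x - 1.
1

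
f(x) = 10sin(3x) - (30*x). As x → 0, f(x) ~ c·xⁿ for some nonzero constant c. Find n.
3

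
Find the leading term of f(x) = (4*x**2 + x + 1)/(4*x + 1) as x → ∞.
x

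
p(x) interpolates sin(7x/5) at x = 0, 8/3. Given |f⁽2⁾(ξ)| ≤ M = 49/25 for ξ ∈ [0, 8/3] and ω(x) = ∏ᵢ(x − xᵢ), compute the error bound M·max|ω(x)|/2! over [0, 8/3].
392/225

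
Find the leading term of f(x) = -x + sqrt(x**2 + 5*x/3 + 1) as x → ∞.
5/6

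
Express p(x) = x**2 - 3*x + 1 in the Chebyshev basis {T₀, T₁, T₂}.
(3/2)T₀ + (-3)T₁ + (1/2)T₂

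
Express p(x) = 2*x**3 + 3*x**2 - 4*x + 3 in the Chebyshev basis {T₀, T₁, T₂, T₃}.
(9/2)T₀ + (-5/2)T₁ + (3/2)T₂ + (1/2)T₃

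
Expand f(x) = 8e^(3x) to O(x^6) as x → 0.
8 + 24*x + 36*x**2 + 36*x**3 + 27*x**4 + 81*x**5/5 + O(x**6)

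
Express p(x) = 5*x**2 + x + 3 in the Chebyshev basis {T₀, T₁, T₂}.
(11/2)T₀ + T₁ + (5/2)T₂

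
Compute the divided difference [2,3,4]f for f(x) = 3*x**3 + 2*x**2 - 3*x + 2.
29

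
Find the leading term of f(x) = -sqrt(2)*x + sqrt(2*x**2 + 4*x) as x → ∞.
sqrt(2)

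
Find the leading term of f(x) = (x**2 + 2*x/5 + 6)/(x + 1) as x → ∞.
x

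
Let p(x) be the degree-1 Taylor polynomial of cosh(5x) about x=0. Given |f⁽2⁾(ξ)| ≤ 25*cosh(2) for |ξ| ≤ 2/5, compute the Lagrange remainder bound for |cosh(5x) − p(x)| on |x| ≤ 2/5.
2*cosh(2)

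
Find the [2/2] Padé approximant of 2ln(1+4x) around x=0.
8*x*(2*x + 1)/(8*x**2/3 + 4*x + 1)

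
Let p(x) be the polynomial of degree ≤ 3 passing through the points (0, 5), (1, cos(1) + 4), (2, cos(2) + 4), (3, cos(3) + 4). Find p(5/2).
15*cos(2)/16 + 5*cos(3)/16 - 5*cos(1)/16 + 65/16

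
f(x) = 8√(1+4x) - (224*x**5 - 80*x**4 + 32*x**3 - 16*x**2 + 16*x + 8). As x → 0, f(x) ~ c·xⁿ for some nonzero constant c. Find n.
6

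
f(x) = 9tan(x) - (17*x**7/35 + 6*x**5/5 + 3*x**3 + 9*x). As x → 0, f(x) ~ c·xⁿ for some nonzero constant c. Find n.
9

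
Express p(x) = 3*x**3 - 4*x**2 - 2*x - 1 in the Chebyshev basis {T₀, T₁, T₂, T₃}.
(-3)T₀ + (1/4)T₁ + (-2)T₂ + (3/4)T₃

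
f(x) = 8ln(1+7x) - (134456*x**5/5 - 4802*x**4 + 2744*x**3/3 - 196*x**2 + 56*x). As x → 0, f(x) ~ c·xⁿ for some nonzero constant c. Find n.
6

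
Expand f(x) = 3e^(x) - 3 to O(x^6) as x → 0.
3*x + 3*x**2/2 + x**3/2 + x**4/8 + x**5/40 + O(x**6)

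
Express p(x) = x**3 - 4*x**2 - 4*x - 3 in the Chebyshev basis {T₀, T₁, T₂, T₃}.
(-5)T₀ + (-13/4)T₁ + (-2)T₂ + (1/4)T₃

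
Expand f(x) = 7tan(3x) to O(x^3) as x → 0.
21*x + O(x**3)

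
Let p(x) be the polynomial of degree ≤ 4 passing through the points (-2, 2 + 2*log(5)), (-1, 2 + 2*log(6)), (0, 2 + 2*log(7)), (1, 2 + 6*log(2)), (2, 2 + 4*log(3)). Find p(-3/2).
2 + log(72*sqrt(2)*3**(1/32)*5**(35/64)*7**(29/32)/49)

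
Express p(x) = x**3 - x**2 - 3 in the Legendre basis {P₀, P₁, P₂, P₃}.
(-10/3)P₀ + (3/5)P₁ + (-2/3)P₂ + (2/5)P₃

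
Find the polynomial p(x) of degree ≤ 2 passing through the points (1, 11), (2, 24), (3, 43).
3*x**2 + 4*x + 4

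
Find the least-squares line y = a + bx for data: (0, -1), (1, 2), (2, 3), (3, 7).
a = -1, b = 5/2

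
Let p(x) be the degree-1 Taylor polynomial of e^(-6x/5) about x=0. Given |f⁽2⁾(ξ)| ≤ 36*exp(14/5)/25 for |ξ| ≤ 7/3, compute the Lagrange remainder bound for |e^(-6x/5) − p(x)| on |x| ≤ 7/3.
98*exp(14/5)/25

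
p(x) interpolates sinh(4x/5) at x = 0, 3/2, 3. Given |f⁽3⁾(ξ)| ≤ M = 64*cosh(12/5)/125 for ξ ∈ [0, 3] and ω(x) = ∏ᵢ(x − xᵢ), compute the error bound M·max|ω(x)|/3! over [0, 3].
8*sqrt(3)*cosh(12/5)/125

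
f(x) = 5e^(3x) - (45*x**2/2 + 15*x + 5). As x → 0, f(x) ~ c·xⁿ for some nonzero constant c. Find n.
3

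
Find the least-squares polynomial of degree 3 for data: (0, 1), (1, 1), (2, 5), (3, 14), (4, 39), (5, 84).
52/63 + (400/189)x + (-587/252)x² + (113/108)x³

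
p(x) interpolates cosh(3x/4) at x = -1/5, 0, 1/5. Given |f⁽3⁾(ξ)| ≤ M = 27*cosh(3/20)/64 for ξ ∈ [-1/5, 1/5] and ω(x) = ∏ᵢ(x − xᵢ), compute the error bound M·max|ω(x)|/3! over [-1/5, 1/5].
sqrt(3)*cosh(3/20)/8000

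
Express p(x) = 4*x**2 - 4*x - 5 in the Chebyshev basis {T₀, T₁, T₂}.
(-3)T₀ + (-4)T₁ + (2)T₂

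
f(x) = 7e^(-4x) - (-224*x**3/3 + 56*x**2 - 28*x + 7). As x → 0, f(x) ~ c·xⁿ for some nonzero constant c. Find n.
4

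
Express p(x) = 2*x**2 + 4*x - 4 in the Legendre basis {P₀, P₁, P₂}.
(-10/3)P₀ + (4)P₁ + (4/3)P₂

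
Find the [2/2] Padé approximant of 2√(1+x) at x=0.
(5*x**2/8 + 5*x/2 + 2)/(x**2/16 + 3*x/4 + 1)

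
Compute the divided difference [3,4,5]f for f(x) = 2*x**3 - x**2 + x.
23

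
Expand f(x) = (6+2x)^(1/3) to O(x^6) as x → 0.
6**(1/3) + 6**(1/3)*x/9 - 6**(1/3)*x**2/81 + 5*6**(1/3)*x**3/2187 - 10*6**(1/3)*x**4/19683 + 22*6**(1/3)*x**5/177147 + O(x**6)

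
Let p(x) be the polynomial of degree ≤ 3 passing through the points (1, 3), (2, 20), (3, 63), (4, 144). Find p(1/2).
1/2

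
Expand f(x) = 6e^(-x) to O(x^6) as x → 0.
6 - 6*x + 3*x**2 - x**3 + x**4/4 - x**5/20 + O(x**6)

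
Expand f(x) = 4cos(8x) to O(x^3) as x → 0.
4 - 128*x**2 + O(x**3)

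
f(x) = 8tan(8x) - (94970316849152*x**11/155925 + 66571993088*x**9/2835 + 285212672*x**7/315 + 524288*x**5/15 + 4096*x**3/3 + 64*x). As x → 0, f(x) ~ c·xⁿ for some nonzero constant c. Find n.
13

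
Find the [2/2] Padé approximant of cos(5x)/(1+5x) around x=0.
(-175*x**2/12 + 5*x/6 + 1)/(25*x**2/12 + 35*x/6 + 1)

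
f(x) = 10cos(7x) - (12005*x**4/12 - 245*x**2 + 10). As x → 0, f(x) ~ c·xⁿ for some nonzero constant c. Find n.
6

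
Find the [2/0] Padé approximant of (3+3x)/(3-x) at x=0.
4*x**2/9 + 4*x/3 + 1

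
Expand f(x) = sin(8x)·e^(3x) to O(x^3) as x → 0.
8*x + 24*x**2 + O(x**3)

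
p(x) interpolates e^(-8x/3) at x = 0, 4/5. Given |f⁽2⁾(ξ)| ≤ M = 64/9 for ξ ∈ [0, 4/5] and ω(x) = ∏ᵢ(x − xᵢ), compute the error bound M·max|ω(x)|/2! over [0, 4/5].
128/225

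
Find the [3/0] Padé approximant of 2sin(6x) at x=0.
-72*x**3 + 12*x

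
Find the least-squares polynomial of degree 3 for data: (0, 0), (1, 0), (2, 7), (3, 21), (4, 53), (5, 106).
-23/126 + (425/756)x + (-40/63)x² + (103/108)x³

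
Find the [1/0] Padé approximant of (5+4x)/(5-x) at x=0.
x + 1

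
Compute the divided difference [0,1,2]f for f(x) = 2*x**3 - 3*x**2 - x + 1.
3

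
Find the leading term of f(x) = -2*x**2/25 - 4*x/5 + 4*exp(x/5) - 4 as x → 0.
2*x**3/375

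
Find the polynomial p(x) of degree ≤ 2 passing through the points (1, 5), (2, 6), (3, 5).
-x**2 + 4*x + 2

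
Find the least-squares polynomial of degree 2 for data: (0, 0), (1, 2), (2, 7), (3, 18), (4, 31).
(-1/5)x + (2)x²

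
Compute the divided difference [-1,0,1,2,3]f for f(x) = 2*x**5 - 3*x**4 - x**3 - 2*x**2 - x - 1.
7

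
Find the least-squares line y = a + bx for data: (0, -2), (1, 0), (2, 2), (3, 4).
a = -2, b = 2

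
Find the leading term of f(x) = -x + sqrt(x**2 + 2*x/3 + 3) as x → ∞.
1/3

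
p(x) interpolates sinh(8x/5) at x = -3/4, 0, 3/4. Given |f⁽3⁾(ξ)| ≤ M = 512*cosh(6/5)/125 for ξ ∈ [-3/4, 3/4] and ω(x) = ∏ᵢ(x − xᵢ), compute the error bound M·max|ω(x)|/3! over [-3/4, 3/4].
8*sqrt(3)*cosh(6/5)/125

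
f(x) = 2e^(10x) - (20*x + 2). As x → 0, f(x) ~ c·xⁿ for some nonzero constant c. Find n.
2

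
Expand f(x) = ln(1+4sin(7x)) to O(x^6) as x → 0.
28*x - 392*x**2 + 21266*x**3/3 - 441784*x**4/3 + 19580155*x**5/6 + O(x**6)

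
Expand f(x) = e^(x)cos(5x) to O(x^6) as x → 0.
1 + x - 12*x**2 - 37*x**3/3 + 119*x**4/6 + 719*x**5/30 + O(x**6)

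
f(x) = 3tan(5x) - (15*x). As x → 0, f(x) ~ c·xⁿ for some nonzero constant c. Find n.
3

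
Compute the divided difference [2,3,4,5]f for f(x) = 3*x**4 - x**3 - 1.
41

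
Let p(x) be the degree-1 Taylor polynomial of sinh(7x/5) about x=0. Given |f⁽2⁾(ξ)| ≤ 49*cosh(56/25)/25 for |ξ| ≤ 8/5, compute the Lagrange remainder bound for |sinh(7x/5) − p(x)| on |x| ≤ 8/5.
1568*cosh(56/25)/625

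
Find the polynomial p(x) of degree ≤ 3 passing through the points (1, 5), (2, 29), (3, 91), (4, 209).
3*x**3 + x**2 + 1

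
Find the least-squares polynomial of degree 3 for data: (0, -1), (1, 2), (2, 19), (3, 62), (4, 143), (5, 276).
-67/63 + (125/189)x + (61/126)x² + (113/54)x³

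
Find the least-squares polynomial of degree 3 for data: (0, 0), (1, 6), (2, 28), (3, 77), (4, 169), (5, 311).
11/126 + (1315/756)x + (505/252)x² + (109/54)x³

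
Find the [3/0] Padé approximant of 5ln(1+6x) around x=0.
30*x*(12*x**2 - 3*x + 1)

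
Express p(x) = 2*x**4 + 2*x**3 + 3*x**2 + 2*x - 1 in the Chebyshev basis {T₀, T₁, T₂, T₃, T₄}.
(5/4)T₀ + (7/2)T₁ + (5/2)T₂ + (1/2)T₃ + (1/4)T₄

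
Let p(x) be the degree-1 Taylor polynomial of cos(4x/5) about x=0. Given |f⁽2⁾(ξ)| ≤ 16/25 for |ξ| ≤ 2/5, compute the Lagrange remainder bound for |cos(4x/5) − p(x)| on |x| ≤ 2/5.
32/625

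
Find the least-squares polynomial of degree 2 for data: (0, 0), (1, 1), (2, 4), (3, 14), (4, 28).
11/35 + (-177/70)x + (33/14)x²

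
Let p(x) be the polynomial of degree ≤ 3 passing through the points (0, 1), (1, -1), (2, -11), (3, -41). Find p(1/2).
1/4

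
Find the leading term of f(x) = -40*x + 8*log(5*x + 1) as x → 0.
-100*x**2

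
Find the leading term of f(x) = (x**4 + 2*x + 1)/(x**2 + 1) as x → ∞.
x**2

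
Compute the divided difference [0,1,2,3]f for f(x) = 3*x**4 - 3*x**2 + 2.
18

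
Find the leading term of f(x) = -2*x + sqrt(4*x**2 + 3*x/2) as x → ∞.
3/8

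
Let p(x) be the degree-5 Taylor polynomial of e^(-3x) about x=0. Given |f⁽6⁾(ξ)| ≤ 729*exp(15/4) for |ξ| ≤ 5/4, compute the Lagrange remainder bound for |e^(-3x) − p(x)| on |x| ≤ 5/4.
253125*exp(15/4)/65536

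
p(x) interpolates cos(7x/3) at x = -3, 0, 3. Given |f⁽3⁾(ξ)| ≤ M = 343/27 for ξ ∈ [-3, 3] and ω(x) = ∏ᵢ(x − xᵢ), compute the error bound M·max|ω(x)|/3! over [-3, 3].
343*sqrt(3)/27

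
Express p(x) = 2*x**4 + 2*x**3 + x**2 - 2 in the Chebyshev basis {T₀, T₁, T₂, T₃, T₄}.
(-3/4)T₀ + (3/2)T₁ + (3/2)T₂ + (1/2)T₃ + (1/4)T₄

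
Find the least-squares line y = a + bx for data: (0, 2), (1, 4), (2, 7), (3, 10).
a = 17/10, b = 27/10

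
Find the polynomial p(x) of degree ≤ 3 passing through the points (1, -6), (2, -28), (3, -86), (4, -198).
-3*x**3 - x - 2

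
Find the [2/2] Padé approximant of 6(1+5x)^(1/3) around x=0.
(350*x**2/9 + 35*x + 6)/(125*x**2/54 + 25*x/6 + 1)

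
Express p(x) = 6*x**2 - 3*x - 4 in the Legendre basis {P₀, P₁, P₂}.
(-2)P₀ + (-3)P₁ + (4)P₂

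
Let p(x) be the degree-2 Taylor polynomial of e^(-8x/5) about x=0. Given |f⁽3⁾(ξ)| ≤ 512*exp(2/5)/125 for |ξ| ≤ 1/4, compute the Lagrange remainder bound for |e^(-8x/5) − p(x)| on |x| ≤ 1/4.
4*exp(2/5)/375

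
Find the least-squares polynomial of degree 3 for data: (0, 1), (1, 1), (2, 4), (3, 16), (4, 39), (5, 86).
17/21 + (107/63)x + (-25/12)x² + (37/36)x³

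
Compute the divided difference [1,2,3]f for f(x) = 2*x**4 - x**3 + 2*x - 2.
44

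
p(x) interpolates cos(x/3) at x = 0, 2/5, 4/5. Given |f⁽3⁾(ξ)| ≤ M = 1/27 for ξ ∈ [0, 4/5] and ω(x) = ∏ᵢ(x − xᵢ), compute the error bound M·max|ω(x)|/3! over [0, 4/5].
8*sqrt(3)/91125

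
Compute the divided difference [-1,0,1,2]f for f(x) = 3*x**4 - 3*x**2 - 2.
6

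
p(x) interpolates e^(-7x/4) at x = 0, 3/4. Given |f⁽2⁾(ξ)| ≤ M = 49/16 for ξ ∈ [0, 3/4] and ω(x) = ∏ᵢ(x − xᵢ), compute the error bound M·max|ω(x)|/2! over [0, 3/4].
441/2048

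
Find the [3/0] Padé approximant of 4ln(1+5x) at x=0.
10*x*(50*x**2 - 15*x + 6)/3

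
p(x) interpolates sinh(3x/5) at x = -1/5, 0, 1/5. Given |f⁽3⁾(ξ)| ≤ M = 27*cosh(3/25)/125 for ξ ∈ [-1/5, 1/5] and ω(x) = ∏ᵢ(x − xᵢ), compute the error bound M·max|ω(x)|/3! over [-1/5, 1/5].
sqrt(3)*cosh(3/25)/15625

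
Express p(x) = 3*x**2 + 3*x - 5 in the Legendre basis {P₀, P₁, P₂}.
(-4)P₀ + (3)P₁ + (2)P₂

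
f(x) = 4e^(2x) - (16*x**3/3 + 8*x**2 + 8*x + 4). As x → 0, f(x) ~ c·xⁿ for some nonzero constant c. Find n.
4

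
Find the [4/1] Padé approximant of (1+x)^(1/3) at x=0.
(x**4/243 - 8*x**3/405 + 2*x**2/15 + 16*x/15 + 1)/(11*x/15 + 1)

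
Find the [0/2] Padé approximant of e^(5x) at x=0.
1/(25*x**2/2 - 5*x + 1)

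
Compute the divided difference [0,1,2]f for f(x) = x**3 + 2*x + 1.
3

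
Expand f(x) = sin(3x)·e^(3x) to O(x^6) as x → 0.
3*x + 9*x**2 + 9*x**3 - 81*x**5/10 + O(x**6)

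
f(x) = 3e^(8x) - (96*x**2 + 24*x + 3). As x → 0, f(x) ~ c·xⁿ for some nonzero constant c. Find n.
3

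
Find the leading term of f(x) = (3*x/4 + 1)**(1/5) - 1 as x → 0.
3*x/20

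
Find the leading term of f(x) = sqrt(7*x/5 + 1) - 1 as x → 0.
7*x/10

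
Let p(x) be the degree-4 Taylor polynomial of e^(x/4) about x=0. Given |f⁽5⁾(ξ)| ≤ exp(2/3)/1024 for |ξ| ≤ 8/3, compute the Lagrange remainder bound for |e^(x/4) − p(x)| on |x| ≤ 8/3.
4*exp(2/3)/3645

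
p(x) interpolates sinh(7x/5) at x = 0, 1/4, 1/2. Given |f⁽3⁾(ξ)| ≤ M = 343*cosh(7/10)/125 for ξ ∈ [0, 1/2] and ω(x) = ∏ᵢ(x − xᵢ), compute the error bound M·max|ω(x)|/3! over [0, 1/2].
343*sqrt(3)*cosh(7/10)/216000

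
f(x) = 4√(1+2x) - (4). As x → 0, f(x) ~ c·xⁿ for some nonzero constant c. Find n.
1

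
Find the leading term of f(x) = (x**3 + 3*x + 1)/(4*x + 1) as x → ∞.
x**2/4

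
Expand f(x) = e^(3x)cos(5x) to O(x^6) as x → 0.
1 + 3*x - 8*x**2 - 33*x**3 - 161*x**4/6 + 239*x**5/10 + O(x**6)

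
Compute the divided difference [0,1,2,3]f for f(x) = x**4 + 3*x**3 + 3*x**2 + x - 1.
9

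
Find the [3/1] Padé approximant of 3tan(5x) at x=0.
125*x**3 + 15*x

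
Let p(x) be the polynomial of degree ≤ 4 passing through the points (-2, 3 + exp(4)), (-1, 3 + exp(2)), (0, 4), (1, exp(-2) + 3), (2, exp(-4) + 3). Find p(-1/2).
(-20*exp(2) + 3 + (-5*exp(4) + 60*exp(2) + 474)*exp(4))*exp(-4)/128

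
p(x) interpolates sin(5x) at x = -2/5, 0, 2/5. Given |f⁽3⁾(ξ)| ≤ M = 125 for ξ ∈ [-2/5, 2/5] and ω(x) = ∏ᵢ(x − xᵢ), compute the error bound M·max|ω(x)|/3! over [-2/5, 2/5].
8*sqrt(3)/27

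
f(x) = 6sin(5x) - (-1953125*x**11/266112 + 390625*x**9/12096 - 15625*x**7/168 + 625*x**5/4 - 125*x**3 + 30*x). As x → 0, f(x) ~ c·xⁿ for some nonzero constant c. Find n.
13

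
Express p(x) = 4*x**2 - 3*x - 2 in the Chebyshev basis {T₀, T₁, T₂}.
(-3)T₁ + (2)T₂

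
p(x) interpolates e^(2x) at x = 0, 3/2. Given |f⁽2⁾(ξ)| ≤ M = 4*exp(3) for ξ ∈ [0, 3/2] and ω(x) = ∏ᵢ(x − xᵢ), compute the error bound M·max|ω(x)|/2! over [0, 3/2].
9*exp(3)/8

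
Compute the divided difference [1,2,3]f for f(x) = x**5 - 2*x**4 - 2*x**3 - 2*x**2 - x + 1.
26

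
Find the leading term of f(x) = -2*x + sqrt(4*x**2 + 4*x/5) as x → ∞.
1/5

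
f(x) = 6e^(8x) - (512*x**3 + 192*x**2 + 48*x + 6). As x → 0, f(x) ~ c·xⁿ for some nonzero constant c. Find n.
4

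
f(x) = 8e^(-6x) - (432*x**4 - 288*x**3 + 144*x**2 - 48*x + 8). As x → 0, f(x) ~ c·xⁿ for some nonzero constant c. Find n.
5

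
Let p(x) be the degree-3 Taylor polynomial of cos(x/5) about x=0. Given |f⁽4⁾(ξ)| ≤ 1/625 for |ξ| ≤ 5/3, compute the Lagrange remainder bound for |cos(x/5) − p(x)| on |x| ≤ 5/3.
1/1944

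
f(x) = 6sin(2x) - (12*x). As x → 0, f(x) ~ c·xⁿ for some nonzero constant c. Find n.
3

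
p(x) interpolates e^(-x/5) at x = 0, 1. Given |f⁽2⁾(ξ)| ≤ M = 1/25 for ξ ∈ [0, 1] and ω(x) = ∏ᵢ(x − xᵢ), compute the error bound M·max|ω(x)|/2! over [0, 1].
1/200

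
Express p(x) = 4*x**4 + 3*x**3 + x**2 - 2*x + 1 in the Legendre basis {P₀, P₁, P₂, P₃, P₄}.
(32/15)P₀ + (-1/5)P₁ + (62/21)P₂ + (6/5)P₃ + (32/35)P₄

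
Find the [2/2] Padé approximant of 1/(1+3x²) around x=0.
1/(3*x**2 + 1)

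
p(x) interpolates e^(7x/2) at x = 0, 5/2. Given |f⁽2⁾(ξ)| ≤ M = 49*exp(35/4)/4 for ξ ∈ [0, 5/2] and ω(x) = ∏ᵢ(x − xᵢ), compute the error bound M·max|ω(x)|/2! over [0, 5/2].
1225*exp(35/4)/128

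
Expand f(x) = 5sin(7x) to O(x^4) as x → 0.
35*x - 1715*x**3/6 + O(x**4)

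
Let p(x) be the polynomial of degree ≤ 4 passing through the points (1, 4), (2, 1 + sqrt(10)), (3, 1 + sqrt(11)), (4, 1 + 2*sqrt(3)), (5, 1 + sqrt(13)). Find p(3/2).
-35*sqrt(11)/64 - 5*sqrt(13)/128 + 7*sqrt(3)/16 + 233/128 + 35*sqrt(10)/32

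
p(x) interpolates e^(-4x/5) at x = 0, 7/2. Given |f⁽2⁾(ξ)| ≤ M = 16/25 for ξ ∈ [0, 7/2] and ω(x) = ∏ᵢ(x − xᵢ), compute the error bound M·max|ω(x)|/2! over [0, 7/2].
49/50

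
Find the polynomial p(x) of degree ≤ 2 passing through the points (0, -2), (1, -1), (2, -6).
-3*x**2 + 4*x - 2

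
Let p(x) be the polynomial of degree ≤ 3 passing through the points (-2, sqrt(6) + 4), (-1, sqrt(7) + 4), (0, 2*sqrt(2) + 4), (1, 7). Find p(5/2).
-189*sqrt(2)/8 - 35*sqrt(6)/16 + 135*sqrt(7)/16 + 379/16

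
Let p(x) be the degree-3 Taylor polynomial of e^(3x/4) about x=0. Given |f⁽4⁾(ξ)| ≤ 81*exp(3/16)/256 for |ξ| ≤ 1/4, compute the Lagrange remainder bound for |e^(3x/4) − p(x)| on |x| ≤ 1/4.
27*exp(3/16)/524288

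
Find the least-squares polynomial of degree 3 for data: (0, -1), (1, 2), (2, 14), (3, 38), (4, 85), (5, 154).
-59/63 + (155/378)x + (100/63)x² + (49/54)x³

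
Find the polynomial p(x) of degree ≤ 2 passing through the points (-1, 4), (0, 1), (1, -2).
1 - 3*x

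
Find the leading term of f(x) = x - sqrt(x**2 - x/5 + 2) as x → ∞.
1/10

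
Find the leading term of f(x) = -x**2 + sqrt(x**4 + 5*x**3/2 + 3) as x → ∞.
5*x/4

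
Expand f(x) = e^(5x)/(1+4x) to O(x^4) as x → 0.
1 + x + 17*x**2/2 - 79*x**3/6 + O(x**4)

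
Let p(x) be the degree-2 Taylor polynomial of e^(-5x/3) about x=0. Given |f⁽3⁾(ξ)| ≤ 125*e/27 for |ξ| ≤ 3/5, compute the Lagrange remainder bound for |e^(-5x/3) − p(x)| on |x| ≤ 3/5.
e/6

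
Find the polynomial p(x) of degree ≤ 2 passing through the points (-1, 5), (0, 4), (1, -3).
-3*x**2 - 4*x + 4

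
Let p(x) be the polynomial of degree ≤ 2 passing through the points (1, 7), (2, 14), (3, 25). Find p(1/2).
5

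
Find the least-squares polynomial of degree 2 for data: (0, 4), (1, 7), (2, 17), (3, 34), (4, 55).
131/35 + (43/70)x + (43/14)x²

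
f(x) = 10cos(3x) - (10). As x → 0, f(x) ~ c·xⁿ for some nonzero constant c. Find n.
2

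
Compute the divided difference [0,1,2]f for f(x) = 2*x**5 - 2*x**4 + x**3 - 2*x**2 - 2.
17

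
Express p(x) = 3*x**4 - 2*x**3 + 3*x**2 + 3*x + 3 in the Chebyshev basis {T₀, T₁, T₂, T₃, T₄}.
(45/8)T₀ + (3/2)T₁ + (3)T₂ + (-1/2)T₃ + (3/8)T₄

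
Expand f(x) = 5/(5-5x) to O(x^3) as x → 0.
1 + x + x**2 + O(x**3)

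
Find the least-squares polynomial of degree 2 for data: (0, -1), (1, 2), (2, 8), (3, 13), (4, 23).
-33/35 + (153/70)x + (13/14)x²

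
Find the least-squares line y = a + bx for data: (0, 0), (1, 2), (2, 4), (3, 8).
a = -2/5, b = 13/5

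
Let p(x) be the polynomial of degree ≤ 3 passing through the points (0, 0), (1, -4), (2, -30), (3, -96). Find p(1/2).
-3/8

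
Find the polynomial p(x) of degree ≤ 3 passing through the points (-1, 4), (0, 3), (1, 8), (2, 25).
x**3 + 3*x**2 + x + 3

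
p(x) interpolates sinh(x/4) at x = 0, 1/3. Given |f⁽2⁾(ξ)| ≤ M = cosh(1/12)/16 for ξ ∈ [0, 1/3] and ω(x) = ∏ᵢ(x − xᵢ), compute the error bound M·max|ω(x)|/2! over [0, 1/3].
cosh(1/12)/1152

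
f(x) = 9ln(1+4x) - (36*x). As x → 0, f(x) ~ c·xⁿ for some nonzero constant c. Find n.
2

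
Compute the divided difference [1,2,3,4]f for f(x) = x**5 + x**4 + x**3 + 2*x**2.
76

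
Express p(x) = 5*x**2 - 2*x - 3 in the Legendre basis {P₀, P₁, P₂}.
(-4/3)P₀ + (-2)P₁ + (10/3)P₂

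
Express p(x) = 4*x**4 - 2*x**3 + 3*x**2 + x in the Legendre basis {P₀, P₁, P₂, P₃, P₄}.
(9/5)P₀ + (-1/5)P₁ + (30/7)P₂ + (-4/5)P₃ + (32/35)P₄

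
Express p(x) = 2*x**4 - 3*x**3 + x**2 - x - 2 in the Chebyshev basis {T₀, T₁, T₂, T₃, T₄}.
(-3/4)T₀ + (-13/4)T₁ + (3/2)T₂ + (-3/4)T₃ + (1/4)T₄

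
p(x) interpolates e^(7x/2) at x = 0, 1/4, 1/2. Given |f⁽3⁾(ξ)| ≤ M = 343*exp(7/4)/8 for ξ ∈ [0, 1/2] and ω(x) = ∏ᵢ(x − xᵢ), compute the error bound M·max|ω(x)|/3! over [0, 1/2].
343*sqrt(3)*exp(7/4)/13824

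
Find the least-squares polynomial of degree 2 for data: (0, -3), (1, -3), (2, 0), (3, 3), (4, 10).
-3 + (-4/5)x + x²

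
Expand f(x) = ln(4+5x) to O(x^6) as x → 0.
log(4) + 5*x/4 - 25*x**2/32 + 125*x**3/192 - 625*x**4/1024 + 625*x**5/1024 + O(x**6)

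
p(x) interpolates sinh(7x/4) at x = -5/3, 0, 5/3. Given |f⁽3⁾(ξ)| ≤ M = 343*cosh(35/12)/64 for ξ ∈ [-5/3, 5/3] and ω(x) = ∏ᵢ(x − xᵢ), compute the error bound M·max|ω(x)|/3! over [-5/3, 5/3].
42875*sqrt(3)*cosh(35/12)/46656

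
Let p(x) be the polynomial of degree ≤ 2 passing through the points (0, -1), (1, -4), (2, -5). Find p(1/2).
-11/4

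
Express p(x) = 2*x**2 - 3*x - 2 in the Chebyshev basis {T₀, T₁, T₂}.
-T₀ + (-3)T₁ + T₂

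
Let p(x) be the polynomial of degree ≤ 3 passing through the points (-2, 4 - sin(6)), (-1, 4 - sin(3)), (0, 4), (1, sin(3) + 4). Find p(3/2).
5*sin(6)/16 + 7*sin(3)/8 + 4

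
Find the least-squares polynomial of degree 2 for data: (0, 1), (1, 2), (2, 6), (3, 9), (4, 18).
8/7 + (-13/70)x + (15/14)x²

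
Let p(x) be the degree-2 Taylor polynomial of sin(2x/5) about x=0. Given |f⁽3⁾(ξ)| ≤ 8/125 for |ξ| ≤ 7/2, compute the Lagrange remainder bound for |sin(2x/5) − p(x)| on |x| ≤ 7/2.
343/750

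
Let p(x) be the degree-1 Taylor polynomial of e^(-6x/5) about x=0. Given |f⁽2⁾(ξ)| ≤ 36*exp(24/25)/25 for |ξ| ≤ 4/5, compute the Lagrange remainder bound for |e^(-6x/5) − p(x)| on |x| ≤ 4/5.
288*exp(24/25)/625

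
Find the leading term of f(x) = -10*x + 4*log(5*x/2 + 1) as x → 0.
-25*x**2/2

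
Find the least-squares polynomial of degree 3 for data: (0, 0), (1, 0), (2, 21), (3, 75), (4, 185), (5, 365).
-19/126 + (-299/108)x + (157/252)x² + (157/54)x³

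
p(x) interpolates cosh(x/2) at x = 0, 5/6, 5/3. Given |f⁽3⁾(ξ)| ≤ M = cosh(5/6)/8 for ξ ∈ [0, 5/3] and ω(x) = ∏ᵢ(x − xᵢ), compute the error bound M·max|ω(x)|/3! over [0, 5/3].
125*sqrt(3)*cosh(5/6)/46656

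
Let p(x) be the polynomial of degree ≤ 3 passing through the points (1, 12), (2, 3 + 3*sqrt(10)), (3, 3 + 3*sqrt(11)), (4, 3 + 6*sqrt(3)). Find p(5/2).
-3*sqrt(3)/8 + 39/16 + 27*sqrt(10)/16 + 27*sqrt(11)/16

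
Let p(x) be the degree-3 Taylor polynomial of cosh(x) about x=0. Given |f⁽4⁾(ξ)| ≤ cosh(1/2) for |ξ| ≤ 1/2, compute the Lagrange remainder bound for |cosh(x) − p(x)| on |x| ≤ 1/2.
cosh(1/2)/384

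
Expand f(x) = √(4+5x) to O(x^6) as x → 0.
2 + 5*x/4 - 25*x**2/64 + 125*x**3/512 - 3125*x**4/16384 + 21875*x**5/131072 + O(x**6)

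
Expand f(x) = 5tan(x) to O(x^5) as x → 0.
5*x + 5*x**3/3 + O(x**5)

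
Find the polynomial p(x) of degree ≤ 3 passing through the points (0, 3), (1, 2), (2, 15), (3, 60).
3*x**3 - 2*x**2 - 2*x + 3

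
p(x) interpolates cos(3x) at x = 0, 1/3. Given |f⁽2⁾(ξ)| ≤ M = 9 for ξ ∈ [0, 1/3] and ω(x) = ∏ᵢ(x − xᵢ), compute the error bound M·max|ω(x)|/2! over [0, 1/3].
1/8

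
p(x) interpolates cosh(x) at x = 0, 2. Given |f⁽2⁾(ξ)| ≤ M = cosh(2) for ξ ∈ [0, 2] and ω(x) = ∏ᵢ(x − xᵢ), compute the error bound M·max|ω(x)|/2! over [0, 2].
cosh(2)/2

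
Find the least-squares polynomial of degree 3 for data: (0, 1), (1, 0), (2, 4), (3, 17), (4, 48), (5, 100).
125/126 + (-119/108)x + (-97/126)x² + (107/108)x³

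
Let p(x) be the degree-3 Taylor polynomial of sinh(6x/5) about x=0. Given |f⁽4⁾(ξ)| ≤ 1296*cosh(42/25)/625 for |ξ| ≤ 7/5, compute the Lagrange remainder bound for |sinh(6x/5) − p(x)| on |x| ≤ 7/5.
129654*cosh(42/25)/390625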